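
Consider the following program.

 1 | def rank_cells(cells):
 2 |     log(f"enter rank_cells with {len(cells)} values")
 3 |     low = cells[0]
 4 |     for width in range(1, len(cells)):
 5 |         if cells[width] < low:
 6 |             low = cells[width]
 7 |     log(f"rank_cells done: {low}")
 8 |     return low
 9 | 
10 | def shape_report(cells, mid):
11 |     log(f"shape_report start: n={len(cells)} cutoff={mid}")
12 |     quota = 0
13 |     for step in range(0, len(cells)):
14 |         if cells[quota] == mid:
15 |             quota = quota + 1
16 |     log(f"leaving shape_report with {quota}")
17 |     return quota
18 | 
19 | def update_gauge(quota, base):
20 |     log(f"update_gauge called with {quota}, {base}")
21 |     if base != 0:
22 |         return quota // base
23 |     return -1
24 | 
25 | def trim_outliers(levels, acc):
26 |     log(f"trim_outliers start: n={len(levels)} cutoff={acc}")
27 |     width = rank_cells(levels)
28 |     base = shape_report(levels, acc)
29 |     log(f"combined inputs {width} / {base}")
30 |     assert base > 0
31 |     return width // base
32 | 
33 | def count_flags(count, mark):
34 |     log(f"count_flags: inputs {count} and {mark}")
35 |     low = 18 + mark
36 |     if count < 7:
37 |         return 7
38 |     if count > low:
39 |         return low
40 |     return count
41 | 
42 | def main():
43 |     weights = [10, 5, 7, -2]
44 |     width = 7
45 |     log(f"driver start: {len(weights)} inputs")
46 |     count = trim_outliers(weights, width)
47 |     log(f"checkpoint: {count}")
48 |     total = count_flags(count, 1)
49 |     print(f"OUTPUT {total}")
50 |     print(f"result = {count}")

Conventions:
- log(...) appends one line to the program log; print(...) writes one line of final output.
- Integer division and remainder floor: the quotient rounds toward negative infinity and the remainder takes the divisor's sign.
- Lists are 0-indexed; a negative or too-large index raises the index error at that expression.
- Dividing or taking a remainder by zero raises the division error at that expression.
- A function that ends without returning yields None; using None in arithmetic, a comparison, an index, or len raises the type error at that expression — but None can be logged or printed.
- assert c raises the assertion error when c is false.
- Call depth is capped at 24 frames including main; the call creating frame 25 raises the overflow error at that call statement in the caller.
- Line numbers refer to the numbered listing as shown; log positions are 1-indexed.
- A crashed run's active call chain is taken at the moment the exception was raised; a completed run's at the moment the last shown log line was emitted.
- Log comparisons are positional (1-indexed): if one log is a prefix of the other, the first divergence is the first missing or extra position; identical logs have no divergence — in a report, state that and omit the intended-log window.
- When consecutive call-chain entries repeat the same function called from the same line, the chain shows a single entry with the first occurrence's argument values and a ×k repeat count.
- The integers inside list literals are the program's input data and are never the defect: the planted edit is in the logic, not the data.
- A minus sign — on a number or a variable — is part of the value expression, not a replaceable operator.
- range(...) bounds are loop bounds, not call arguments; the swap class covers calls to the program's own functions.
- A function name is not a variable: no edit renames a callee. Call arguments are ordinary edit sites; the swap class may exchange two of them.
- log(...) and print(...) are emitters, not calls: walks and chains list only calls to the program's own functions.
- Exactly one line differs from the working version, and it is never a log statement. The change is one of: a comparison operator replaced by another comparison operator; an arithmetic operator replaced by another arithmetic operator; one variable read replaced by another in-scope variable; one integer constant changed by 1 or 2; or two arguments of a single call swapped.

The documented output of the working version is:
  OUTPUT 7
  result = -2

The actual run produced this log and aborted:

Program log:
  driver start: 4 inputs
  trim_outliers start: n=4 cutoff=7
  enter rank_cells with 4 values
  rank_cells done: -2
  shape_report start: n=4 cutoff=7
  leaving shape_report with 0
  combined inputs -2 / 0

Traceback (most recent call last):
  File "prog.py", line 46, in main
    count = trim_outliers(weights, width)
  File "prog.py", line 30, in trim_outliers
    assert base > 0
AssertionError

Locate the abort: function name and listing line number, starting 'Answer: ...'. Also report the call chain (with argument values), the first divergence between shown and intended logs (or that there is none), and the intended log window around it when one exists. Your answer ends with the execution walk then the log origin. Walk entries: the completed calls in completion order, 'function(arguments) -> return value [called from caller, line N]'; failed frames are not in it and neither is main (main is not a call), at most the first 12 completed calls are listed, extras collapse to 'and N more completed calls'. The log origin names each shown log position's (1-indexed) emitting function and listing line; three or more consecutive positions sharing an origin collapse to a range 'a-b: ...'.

Answer: the error was raised in trim_outliers, line 30.
Key fact: Position 6 is the first bad log line: 'leaving shape_report with 0' should read 'leaving shape_report with 1'.
Call chain: main -> trim_outliers([10, 5, 7, -2], 7) (called at line 46).
First divergence: at position 6 the run shows 'leaving shape_report with 0' where the working version logs 'leaving shape_report with 1'.
Intended log window:
  4: rank_cells done: -2
  5: shape_report start: n=4 cutoff=7
  6: leaving shape_report with 1
  7: combined inputs -2 / 1
Execution walk:
  rank_cells([10, 5, 7, -2]) -> -2  [called from trim_outliers, line 27]
  shape_report([10, 5, 7, -2], 7) -> 0  [called from trim_outliers, line 28]
Log line origins:
  1: from main, line 45
  2: from trim_outliers, line 26
  3: from rank_cells, line 2
  4: from rank_cells, line 7
  5: from shape_report, line 11
  6: from shape_report, line 16
  7: from trim_outliers, line 29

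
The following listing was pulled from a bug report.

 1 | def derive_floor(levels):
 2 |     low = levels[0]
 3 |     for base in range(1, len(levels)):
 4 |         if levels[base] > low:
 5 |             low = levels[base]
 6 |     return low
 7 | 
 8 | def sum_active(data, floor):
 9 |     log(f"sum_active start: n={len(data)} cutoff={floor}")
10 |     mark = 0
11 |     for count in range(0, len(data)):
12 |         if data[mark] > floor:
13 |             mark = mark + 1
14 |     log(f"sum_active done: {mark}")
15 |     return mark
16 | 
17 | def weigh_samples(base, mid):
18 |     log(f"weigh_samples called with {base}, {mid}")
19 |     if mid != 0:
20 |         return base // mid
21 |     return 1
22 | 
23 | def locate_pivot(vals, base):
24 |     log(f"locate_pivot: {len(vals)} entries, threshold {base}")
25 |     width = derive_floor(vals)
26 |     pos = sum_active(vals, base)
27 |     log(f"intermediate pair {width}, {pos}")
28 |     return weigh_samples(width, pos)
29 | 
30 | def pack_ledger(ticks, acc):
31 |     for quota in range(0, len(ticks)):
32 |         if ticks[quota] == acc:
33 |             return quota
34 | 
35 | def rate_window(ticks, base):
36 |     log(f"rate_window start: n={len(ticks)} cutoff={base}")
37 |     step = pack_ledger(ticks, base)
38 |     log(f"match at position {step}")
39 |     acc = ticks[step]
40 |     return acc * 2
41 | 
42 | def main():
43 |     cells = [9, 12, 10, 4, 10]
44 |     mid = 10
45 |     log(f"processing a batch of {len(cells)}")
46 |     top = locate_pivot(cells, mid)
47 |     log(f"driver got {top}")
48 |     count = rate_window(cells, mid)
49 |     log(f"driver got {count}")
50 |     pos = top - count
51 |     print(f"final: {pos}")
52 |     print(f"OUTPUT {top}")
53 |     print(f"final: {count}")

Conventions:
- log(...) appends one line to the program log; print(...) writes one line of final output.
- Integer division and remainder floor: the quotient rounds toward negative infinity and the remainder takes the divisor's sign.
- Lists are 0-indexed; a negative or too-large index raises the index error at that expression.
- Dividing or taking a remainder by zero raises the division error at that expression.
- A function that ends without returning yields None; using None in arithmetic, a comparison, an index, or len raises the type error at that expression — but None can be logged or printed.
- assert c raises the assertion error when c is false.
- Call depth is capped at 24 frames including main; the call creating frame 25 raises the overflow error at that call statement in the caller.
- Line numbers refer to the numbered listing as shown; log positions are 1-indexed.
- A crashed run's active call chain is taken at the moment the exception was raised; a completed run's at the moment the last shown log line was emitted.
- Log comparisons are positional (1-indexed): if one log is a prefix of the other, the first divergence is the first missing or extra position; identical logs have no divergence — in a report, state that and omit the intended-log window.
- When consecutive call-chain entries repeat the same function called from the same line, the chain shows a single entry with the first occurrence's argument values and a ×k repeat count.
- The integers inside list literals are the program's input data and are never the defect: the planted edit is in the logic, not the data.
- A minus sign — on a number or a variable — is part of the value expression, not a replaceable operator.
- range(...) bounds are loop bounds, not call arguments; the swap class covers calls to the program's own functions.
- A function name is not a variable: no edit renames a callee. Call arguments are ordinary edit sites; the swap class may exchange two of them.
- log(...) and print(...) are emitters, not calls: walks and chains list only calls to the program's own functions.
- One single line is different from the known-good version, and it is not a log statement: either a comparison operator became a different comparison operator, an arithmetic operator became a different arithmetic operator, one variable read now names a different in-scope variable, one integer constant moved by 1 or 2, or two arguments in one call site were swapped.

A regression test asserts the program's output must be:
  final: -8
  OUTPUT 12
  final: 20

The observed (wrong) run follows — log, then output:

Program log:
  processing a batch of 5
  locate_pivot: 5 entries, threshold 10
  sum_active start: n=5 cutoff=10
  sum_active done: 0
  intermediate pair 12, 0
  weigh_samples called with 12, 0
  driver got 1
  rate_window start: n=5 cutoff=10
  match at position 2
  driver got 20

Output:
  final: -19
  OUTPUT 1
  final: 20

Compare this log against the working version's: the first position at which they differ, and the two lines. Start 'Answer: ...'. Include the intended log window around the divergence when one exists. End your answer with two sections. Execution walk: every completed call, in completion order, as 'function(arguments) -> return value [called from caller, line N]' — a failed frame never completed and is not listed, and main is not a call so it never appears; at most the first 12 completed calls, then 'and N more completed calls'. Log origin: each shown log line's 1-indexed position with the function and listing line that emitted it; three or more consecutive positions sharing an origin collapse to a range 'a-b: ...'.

Answer: position 4 — shown 'sum_active done: 0', intended 'sum_active done: 1'.
Intended log window:
  2: locate_pivot: 5 entries, threshold 10
  3: sum_active start: n=5 cutoff=10
  4: sum_active done: 1
  5: intermediate pair 12, 1
Execution walk:
  derive_floor([9, 12, 10, 4, 10]) -> 12  [called from locate_pivot, line 25]
  sum_active([9, 12, 10, 4, 10], 10) -> 0  [called from locate_pivot, line 26]
  weigh_samples(12, 0) -> 1  [called from locate_pivot, line 28]
  locate_pivot([9, 12, 10, 4, 10], 10) -> 1  [called from main, line 46]
  pack_ledger([9, 12, 10, 4, 10], 10) -> 2  [called from rate_window, line 37]
  rate_window([9, 12, 10, 4, 10], 10) -> 20  [called from main, line 48]
Log origin:
  1: logged in main at line 45
  2: logged in locate_pivot at line 24
  3: logged in sum_active at line 9
  4: logged in sum_active at line 14
  5: logged in locate_pivot at line 27
  6: logged in weigh_samples at line 18
  7: logged in main at line 47
  8: logged in rate_window at line 36
  9: logged in rate_window at line 38
  10: logged in main at line 49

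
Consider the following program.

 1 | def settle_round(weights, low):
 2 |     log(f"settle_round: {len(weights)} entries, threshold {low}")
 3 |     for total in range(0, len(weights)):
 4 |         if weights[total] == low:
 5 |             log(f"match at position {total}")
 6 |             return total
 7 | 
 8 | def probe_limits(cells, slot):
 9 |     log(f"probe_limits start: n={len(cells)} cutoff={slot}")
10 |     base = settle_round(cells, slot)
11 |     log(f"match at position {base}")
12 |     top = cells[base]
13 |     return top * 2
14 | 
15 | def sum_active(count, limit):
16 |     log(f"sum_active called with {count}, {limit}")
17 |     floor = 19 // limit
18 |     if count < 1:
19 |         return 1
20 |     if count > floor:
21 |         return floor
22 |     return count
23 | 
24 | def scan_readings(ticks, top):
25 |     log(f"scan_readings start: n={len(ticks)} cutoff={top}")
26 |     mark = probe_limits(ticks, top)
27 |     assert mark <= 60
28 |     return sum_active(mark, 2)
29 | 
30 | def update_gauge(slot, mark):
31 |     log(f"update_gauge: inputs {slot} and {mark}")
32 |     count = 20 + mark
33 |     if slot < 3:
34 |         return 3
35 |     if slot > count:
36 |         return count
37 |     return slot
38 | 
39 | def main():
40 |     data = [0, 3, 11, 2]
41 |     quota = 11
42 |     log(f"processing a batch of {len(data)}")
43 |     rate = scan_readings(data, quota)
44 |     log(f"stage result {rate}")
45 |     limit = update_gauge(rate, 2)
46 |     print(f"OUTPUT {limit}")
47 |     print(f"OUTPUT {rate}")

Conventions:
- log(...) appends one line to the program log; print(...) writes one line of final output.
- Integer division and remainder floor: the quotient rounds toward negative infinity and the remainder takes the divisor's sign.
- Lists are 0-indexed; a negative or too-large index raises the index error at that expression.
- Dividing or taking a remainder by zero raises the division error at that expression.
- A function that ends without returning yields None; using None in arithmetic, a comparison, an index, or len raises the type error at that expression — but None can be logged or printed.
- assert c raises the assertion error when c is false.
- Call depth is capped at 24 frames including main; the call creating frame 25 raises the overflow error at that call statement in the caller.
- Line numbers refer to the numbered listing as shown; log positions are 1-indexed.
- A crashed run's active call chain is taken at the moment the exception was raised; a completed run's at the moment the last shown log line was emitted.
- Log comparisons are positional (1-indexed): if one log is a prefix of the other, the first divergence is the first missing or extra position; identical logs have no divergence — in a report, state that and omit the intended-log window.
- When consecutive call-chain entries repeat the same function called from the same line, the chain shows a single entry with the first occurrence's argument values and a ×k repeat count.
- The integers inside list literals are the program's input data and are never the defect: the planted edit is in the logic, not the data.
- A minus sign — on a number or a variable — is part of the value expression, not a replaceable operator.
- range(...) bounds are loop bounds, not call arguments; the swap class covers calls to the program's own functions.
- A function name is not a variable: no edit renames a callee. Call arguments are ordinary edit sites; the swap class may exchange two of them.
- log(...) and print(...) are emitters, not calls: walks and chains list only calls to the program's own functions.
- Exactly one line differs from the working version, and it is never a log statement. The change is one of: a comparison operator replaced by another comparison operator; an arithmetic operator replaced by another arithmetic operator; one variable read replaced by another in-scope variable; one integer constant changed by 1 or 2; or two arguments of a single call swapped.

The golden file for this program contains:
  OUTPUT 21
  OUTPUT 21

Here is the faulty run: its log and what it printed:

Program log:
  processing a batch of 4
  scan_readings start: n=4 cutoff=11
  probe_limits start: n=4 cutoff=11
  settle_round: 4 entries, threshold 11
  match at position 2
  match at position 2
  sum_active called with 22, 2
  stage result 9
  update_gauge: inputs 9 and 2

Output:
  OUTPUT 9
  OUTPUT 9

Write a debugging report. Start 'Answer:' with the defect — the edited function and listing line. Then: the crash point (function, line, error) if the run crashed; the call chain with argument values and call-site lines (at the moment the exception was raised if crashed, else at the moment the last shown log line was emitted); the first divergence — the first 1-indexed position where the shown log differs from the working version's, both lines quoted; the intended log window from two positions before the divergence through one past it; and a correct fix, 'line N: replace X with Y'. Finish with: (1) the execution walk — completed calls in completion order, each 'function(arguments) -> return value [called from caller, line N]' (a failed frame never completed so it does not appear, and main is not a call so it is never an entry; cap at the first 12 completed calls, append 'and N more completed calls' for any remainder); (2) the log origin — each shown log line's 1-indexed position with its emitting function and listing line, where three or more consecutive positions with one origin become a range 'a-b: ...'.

Answer: the defect is in sum_active at line 17.
Key observation: The log first diverges at position 8: the faulty run prints 'stage result 9' where the working version prints 'stage result 21'.
Call chain: main -> update_gauge(9, 2) (called at line 45).
First divergence: at position 8 the run shows 'stage result 9' where the working version logs 'stage result 21'.
Intended log window:
  6: match at position 2
  7: sum_active called with 22, 2
  8: stage result 21
  9: update_gauge: inputs 21 and 2
Execution walk:
  settle_round([0, 3, 11, 2], 11) -> 2  [called from probe_limits, line 10]
  probe_limits([0, 3, 11, 2], 11) -> 22  [called from scan_readings, line 26]
  sum_active(22, 2) -> 9  [called from scan_readings, line 28]
  scan_readings([0, 3, 11, 2], 11) -> 9  [called from main, line 43]
  update_gauge(9, 2) -> 9  [called from main, line 45]
Log origins:
  1 — main, line 42
  2 — scan_readings, line 25
  3 — probe_limits, line 9
  4 — settle_round, line 2
  5 — settle_round, line 5
  6 — probe_limits, line 11
  7 — sum_active, line 16
  8 — main, line 44
  9 — update_gauge, line 31
A correct fix: line 17: replace `//` with `+`.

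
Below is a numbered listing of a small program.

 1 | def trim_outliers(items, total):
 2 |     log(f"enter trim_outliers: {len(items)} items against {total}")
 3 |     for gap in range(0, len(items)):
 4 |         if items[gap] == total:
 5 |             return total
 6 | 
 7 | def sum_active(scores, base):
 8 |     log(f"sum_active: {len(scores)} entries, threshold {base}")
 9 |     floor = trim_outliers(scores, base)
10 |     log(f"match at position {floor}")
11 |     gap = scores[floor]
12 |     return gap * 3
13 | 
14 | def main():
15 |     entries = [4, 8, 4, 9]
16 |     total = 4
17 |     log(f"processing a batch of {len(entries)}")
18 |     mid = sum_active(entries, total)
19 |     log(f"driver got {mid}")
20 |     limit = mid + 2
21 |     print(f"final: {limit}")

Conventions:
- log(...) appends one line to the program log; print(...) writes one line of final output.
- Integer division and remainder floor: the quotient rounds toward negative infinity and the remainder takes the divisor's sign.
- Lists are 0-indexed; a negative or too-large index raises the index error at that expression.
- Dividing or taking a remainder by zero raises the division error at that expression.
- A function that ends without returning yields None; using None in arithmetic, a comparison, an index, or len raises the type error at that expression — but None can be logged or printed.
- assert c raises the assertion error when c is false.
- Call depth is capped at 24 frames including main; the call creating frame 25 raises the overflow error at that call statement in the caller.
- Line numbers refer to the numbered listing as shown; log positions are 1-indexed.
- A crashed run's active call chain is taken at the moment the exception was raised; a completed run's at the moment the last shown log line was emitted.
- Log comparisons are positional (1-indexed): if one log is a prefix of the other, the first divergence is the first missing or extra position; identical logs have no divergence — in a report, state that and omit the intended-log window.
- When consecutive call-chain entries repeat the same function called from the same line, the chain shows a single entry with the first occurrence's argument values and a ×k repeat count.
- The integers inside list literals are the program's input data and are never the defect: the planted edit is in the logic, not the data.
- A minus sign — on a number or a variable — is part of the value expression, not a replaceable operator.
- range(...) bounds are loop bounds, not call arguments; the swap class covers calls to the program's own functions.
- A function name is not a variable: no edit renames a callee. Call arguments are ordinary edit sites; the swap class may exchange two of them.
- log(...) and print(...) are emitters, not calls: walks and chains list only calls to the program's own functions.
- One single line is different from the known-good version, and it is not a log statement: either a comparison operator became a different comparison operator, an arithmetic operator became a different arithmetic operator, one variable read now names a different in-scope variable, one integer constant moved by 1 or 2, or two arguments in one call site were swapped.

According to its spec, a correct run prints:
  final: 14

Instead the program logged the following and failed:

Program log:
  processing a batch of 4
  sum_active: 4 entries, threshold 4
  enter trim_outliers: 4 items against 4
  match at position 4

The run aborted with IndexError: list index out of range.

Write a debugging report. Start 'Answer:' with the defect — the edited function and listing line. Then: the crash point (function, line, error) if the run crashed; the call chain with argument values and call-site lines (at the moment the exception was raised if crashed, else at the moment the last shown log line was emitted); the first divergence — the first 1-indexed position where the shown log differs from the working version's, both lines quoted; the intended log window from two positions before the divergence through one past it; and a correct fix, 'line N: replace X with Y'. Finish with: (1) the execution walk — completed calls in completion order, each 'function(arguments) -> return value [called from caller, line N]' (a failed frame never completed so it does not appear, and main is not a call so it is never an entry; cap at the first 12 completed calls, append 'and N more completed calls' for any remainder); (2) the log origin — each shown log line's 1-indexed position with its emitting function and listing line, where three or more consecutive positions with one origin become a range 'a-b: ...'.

Answer: the defect is in trim_outliers at line 5.
Core observation: Everything matches until log position 4, which reads 'match at position 4' in place of 'match at position 0'.
Crash: sum_active, line 11, IndexError.
Call chain: main -> sum_active([4, 8, 4, 9], 4) (called at line 18).
First divergence: position 4; shown 'match at position 4' vs intended 'match at position 0'.
Intended log window:
  2: sum_active: 4 entries, threshold 4
  3: enter trim_outliers: 4 items against 4
  4: match at position 0
  5: driver got 12
Execution walk:
  trim_outliers([4, 8, 4, 9], 4) -> 4  [called from sum_active, line 9]
Log origin:
  1 — main, line 17
  2 — sum_active, line 8
  3 — trim_outliers, line 2
  4 — sum_active, line 10
A correct fix: line 5: replace `total` with `gap`.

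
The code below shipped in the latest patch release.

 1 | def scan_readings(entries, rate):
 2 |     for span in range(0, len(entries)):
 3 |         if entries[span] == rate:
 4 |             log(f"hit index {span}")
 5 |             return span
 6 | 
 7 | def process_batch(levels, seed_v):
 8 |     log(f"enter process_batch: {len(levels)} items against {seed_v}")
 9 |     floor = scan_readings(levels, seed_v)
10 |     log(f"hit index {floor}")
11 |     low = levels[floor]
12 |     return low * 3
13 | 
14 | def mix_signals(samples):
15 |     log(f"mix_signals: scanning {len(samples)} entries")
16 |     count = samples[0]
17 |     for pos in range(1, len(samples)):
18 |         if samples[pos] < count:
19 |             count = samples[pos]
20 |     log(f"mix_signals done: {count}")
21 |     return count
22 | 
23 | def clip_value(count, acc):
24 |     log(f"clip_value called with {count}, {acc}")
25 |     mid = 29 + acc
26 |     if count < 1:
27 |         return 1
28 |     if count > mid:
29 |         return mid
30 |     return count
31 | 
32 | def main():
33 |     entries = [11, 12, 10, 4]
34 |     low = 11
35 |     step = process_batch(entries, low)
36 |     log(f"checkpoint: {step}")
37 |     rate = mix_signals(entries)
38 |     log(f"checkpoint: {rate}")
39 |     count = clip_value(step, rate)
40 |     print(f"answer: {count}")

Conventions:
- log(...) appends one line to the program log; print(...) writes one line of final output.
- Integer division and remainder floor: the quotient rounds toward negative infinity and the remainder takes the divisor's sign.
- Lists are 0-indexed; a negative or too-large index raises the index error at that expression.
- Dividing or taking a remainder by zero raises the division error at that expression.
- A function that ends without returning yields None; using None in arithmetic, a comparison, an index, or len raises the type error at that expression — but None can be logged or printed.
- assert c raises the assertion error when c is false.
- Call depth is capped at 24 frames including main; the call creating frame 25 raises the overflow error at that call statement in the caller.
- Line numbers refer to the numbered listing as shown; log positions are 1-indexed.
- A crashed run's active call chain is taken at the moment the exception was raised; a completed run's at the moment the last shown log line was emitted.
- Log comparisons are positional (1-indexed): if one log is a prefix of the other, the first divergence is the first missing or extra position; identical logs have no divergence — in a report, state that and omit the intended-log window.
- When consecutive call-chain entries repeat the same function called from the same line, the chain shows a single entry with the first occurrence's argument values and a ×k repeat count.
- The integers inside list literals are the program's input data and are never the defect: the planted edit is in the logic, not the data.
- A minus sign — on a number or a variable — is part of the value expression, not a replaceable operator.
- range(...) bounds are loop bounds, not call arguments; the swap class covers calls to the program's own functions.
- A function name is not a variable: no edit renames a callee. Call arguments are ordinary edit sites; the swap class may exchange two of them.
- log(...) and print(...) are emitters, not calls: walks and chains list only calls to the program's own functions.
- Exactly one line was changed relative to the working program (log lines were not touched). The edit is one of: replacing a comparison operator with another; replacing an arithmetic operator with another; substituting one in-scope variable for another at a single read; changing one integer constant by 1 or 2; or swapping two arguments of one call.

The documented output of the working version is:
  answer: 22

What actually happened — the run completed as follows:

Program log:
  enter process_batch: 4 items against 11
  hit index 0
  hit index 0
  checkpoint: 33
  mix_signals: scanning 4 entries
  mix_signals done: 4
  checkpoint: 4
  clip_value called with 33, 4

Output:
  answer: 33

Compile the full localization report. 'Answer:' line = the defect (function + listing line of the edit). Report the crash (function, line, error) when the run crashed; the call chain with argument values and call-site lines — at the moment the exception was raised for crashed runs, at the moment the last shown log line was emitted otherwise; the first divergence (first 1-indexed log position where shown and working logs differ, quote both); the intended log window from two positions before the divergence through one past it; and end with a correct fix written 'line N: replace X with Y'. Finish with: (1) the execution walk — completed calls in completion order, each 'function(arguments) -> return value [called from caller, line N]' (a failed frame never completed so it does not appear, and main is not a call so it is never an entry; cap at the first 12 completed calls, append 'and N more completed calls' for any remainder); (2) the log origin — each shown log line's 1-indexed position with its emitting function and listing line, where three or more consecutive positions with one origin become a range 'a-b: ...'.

Answer: the defect is in process_batch at line 12.
Key fact: Position 4 is the first bad log line: 'checkpoint: 33' should read 'checkpoint: 22'.
Call chain: main -> clip_value(33, 4) (called at line 39).
First divergence: at position 4 the run shows 'checkpoint: 33' where the working version logs 'checkpoint: 22'.
Intended log window:
  2: hit index 0
  3: hit index 0
  4: checkpoint: 22
  5: mix_signals: scanning 4 entries
Execution walk:
  scan_readings([11, 12, 10, 4], 11) -> 0  [called from process_batch, line 9]
  process_batch([11, 12, 10, 4], 11) -> 33  [called from main, line 35]
  mix_signals([11, 12, 10, 4]) -> 4  [called from main, line 37]
  clip_value(33, 4) -> 33  [called from main, line 39]
Log origins:
  1: logged in process_batch at line 8
  2: logged in scan_readings at line 4
  3: logged in process_batch at line 10
  4: logged in main at line 36
  5: logged in mix_signals at line 15
  6: logged in mix_signals at line 20
  7: logged in main at line 38
  8: logged in clip_value at line 24
A correct fix: line 12: replace `3` with `2`.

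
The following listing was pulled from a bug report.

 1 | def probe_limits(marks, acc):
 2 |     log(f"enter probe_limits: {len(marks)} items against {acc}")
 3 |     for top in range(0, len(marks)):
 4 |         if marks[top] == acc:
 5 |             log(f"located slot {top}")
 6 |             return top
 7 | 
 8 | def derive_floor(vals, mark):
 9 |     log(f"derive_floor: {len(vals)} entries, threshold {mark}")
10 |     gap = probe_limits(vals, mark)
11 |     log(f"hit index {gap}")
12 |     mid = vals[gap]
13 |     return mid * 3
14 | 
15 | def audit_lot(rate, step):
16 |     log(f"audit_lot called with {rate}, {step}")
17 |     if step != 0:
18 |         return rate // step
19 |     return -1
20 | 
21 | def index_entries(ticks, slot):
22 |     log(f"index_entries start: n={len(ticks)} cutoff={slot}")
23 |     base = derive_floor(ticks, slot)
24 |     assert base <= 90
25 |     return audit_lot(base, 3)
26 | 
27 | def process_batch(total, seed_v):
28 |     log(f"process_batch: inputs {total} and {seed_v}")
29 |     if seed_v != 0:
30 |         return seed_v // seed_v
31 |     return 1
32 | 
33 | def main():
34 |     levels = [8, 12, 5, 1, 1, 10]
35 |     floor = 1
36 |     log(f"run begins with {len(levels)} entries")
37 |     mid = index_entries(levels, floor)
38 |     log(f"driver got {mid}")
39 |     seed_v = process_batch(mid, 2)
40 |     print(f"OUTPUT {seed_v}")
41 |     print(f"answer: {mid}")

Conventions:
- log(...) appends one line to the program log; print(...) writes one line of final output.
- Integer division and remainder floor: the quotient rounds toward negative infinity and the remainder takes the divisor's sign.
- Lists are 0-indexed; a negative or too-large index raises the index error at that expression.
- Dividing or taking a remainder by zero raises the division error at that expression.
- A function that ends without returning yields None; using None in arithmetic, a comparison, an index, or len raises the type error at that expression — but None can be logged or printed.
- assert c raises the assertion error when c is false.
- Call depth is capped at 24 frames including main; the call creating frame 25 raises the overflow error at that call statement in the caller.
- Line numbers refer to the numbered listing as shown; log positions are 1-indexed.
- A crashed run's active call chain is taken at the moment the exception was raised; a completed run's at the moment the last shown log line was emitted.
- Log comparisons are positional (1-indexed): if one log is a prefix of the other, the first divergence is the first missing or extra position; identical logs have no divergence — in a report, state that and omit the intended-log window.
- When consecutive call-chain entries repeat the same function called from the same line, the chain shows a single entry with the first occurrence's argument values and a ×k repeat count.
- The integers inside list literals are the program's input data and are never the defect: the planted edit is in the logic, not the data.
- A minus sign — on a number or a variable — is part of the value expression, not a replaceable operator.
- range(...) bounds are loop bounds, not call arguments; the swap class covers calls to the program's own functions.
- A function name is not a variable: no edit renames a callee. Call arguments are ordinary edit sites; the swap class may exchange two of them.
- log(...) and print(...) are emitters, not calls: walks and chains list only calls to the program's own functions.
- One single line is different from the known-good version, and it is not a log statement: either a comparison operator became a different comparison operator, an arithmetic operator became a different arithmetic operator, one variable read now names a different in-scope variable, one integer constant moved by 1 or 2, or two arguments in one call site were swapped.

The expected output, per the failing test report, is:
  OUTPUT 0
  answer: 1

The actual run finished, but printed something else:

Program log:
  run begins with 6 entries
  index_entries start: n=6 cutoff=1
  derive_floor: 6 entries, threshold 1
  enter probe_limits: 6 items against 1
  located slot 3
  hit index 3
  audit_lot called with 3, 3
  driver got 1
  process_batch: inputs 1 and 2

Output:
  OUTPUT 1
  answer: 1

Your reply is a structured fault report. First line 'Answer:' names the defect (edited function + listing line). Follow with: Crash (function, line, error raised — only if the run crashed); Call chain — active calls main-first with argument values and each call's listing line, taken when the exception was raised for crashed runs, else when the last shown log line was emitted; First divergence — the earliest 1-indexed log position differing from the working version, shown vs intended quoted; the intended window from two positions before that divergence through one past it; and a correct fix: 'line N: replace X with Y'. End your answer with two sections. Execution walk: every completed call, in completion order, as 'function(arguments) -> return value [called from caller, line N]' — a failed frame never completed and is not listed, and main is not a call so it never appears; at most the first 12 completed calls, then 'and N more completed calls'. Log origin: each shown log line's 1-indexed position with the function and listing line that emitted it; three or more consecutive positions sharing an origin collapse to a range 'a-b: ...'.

Answer: the defect is in process_batch at line 30.
Key fact: Nothing in the log betrays the bug — only the output does.
Call chain: main -> process_batch(1, 2) (called at line 39).
First divergence: none (the log streams are identical).
Execution walk:
  probe_limits([8, 12, 5, 1, 1, 10], 1) -> 3  [called from derive_floor, line 10]
  derive_floor([8, 12, 5, 1, 1, 10], 1) -> 3  [called from index_entries, line 23]
  audit_lot(3, 3) -> 1  [called from index_entries, line 25]
  index_entries([8, 12, 5, 1, 1, 10], 1) -> 1  [called from main, line 37]
  process_batch(1, 2) -> 1  [called from main, line 39]
Log origins:
  1 — main, line 36
  2 — index_entries, line 22
  3 — derive_floor, line 9
  4 — probe_limits, line 2
  5 — probe_limits, line 5
  6 — derive_floor, line 11
  7 — audit_lot, line 16
  8 — main, line 38
  9 — process_batch, line 28
A correct fix: line 30: replace `seed_v // seed_v` with `total // seed_v`.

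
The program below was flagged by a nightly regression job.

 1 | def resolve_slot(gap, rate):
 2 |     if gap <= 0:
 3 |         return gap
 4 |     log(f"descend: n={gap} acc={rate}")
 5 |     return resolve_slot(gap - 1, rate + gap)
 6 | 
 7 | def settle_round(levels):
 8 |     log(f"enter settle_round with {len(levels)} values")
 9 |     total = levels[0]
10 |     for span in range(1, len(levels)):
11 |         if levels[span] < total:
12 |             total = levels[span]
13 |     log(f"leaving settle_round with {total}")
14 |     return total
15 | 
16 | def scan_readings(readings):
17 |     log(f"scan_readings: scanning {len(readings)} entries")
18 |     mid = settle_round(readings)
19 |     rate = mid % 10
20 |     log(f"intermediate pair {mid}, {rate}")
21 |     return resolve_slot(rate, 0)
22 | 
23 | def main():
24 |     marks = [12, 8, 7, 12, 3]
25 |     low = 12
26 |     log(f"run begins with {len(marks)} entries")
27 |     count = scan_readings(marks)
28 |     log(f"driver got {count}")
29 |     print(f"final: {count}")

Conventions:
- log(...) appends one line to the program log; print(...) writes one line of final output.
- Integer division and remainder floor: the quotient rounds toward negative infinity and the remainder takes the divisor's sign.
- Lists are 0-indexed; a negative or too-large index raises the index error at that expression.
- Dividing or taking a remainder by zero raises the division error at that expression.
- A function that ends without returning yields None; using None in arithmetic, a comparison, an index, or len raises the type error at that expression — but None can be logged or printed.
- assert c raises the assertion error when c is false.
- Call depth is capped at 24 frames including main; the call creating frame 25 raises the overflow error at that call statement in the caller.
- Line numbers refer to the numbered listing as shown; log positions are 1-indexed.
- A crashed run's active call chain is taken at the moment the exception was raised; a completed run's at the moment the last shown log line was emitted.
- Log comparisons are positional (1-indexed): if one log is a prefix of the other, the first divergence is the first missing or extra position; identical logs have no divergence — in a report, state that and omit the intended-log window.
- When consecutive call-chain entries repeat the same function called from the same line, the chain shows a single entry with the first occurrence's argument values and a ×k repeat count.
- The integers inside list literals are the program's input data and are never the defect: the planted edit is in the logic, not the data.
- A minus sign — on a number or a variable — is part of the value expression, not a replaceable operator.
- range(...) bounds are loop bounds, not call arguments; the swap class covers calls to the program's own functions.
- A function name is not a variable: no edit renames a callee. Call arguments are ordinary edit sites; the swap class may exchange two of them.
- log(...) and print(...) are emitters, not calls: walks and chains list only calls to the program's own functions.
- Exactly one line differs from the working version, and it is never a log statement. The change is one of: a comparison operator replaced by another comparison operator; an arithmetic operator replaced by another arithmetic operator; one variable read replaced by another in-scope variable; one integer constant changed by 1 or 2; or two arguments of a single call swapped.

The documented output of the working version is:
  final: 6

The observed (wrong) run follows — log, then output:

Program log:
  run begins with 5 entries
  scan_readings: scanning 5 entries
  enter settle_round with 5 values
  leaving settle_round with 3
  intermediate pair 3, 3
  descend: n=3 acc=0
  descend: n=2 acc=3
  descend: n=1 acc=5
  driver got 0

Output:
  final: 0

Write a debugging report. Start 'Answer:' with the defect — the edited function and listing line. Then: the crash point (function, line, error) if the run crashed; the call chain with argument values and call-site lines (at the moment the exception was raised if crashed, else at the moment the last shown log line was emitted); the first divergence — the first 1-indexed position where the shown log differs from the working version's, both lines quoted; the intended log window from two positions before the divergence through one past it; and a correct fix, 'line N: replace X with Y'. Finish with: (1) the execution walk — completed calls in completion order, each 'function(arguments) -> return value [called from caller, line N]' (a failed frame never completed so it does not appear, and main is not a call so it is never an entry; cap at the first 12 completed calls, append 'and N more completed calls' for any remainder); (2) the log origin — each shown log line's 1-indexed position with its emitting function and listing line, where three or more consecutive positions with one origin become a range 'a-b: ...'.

Answer: the defect is in resolve_slot at line 3.
Key fact: Log line 9 is where behavior first shows: 'driver got 0' appears instead of 'driver got 6'.
Call chain: main.
First divergence: position 9 — shown 'driver got 0', intended 'driver got 6'.
Intended log window:
  7: descend: n=2 acc=3
  8: descend: n=1 acc=5
  9: driver got 6
Execution walk:
  settle_round([12, 8, 7, 12, 3]) -> 3  [called from scan_readings, line 18]
  resolve_slot(0, 6) -> 0  [called from resolve_slot, line 5]
  resolve_slot(1, 5) -> 0  [called from resolve_slot, line 5]
  resolve_slot(2, 3) -> 0  [called from resolve_slot, line 5]
  resolve_slot(3, 0) -> 0  [called from scan_readings, line 21]
  scan_readings([12, 8, 7, 12, 3]) -> 0  [called from main, line 27]
Log line origins:
  1 — main, line 26
  2 — scan_readings, line 17
  3 — settle_round, line 8
  4 — settle_round, line 13
  5 — scan_readings, line 20
  6-8 — resolve_slot, line 4
  9 — main, line 28
A correct fix: line 3: replace `gap` with `rate`.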